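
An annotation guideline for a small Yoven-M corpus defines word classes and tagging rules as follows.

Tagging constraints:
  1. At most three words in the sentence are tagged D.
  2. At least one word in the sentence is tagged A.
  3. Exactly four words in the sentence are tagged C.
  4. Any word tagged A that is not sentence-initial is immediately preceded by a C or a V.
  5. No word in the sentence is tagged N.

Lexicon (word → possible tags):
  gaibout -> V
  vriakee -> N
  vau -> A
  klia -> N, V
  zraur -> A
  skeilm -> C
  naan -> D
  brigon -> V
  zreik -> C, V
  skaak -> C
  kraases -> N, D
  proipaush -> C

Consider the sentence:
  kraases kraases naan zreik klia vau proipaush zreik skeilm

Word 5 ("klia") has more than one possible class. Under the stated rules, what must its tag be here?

V

Candidates per position — 1:kraases {N,D}; 2:kraases {N,D}; 3:naan {D}; 4:zreik {C,V}; 5:klia {N,V}; 6:vau {A}; 7:proipaush {C}; 8:zreik {C,V}; 9:skeilm {C}.
At position 1, choosing N makes rule 5 impossible to satisfy; hence D.
At position 2, choosing N makes rule 5 impossible to satisfy; hence D.
At position 4, choosing V makes rule 3 impossible to satisfy; hence C.
At position 5, choosing N makes rule 4 impossible to satisfy; hence V.
At position 8, choosing V makes rule 3 impossible to satisfy; hence C.
The unique satisfying tagging is: D D D C V A C C C.
Rule-by-rule: rule 1 satisfied; rule 2 satisfied; rule 3 satisfied; rule 4 satisfied; rule 5 satisfied.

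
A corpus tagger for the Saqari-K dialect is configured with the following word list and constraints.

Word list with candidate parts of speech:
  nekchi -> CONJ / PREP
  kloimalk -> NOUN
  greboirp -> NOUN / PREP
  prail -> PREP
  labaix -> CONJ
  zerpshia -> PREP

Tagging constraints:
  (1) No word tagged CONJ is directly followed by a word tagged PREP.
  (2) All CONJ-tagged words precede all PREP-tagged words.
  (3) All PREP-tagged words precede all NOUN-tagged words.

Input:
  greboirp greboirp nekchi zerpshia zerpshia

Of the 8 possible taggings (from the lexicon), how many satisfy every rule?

Candidates per position — 1:greboirp {NOUN,PREP}; 2:greboirp {NOUN,PREP}; 3:nekchi {CONJ,PREP}; 4:zerpshia {PREP}; 5:zerpshia {PREP}.
There are 8 candidate sequences in total.
The sequences that satisfy every rule: PREP PREP PREP PREP PREP.
Count = 1.

1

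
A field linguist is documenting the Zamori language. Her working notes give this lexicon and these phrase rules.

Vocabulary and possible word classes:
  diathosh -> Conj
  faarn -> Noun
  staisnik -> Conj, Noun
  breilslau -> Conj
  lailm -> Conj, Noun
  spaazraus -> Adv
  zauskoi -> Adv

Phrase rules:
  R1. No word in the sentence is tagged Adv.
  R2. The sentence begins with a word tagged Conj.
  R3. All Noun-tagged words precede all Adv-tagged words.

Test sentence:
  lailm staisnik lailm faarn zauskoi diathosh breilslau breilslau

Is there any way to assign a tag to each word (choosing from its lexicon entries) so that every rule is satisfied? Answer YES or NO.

NO

Candidates per position — 1:lailm {Conj,Noun}; 2:staisnik {Conj,Noun}; 3:lailm {Conj,Noun}; 4:faarn {Noun}; 5:zauskoi {Adv}; 6:diathosh {Conj}; 7:breilslau {Conj}; 8:breilslau {Conj}.
Rule 1 cannot be satisfied by any choice of tags from the lexicon.
So there is no consistent tagging.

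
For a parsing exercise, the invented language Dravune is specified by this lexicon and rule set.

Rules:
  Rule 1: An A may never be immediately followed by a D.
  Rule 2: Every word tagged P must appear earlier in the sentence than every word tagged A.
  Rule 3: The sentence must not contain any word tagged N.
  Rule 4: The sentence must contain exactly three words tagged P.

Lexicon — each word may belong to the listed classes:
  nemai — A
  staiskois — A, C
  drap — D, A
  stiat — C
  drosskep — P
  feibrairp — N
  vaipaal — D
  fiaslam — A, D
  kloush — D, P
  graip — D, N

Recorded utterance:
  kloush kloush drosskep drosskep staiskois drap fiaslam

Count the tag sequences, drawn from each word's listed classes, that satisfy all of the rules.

8

Candidates per position — 1:kloush {D,P}; 2:kloush {D,P}; 3:drosskep {P}; 4:drosskep {P}; 5:staiskois {A,C}; 6:drap {D,A}; 7:fiaslam {A,D}.
There are 32 candidate sequences in total.
Checking each against the rules leaves 8 sequences.
Count = 8.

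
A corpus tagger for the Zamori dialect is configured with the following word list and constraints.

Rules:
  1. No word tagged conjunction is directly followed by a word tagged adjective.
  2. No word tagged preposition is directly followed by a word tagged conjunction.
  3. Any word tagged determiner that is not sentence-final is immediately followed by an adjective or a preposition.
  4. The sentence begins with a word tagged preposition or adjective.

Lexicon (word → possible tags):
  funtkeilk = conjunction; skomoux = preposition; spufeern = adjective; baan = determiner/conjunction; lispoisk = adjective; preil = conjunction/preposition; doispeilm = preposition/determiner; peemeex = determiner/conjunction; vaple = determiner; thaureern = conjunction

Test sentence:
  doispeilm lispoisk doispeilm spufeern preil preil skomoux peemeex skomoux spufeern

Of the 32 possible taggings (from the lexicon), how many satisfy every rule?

6

Candidates per position — 1:doispeilm {preposition,determiner}; 2:lispoisk {adjective}; 3:doispeilm {preposition,determiner}; 4:spufeern {adjective}; 5:preil {conjunction,preposition}; 6:preil {conjunction,preposition}; 7:skomoux {preposition}; 8:peemeex {determiner,conjunction}; 9:skomoux {preposition}; 10:spufeern {adjective}.
There are 32 candidate sequences in total.
Checking each against the rules leaves 6 sequences.
Count = 6.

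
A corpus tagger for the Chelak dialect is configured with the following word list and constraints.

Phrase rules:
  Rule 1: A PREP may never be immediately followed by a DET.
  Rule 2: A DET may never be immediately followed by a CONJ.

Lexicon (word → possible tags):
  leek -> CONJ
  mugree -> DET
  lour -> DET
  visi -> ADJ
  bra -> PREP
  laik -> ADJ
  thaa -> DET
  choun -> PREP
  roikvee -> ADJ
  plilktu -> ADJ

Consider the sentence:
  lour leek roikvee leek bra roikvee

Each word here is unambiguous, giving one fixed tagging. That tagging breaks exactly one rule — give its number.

2

Fixed tagging: DET CONJ ADJ CONJ PREP ADJ.
Rule check: R1 ✓, R2 ✗.
Only rule 2 fails.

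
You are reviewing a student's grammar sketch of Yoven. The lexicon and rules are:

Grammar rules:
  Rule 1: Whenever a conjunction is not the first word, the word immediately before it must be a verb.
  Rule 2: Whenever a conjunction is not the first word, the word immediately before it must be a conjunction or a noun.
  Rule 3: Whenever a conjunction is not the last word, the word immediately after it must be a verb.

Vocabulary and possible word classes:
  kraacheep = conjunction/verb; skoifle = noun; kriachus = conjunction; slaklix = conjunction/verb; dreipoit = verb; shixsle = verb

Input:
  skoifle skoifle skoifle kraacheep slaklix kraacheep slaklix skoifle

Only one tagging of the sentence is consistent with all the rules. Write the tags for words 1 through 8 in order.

noun noun noun verb verb verb verb noun

Candidates per position — 1:skoifle {noun}; 2:skoifle {noun}; 3:skoifle {noun}; 4:kraacheep {conjunction,verb}; 5:slaklix {conjunction,verb}; 6:kraacheep {conjunction,verb}; 7:slaklix {conjunction,verb}; 8:skoifle {noun}.
Word 4 cannot be conjunction — rule 1 would then fail for every completion. It is verb.
Word 5 cannot be conjunction — rule 2 would then fail for every completion. It is verb.
Word 6 cannot be conjunction — rule 2 would then fail for every completion. It is verb.
Word 7 cannot be conjunction — rule 2 would then fail for every completion. It is verb.
So the tagging must be: noun noun noun verb verb verb verb noun.
Rule-by-rule: rule 1 ok; rule 2 ok; rule 3 ok.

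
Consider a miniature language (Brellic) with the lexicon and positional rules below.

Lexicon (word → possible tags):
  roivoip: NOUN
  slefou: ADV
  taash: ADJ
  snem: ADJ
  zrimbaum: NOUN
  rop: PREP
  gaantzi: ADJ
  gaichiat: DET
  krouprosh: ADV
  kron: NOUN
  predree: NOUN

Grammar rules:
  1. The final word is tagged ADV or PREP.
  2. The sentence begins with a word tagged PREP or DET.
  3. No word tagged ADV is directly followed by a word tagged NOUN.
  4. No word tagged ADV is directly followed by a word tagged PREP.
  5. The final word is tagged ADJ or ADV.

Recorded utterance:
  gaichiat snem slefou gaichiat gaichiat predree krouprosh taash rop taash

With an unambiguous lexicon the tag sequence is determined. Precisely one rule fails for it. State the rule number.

1

Fixed tagging: DET ADJ ADV DET DET NOUN ADV ADJ PREP ADJ.
Checking each rule: R1 ✗, R2 ✓, R3 ✓, R4 ✓, R5 ✓.
Only rule 1 fails.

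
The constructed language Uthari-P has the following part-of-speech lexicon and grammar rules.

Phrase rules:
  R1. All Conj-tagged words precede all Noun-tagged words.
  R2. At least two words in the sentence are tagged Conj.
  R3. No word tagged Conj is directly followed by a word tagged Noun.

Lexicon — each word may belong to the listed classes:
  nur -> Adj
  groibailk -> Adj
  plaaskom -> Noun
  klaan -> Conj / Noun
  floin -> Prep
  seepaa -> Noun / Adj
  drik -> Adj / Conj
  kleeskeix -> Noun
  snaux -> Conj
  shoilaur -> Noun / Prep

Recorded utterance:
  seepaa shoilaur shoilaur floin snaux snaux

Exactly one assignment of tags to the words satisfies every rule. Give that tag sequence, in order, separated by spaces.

Adj Prep Prep Prep Conj Conj

Candidates per position — 1:seepaa {Noun,Adj}; 2:shoilaur {Noun,Prep}; 3:shoilaur {Noun,Prep}; 4:floin {Prep}; 5:snaux {Conj}; 6:snaux {Conj}.
If word 1 were Noun, no tagging could satisfy rule 1; so word 1 is Adj.
If word 2 were Noun, no tagging could satisfy rule 1; so word 2 is Prep.
If word 3 were Noun, no tagging could satisfy rule 1; so word 3 is Prep.
So the tagging must be: Adj Prep Prep Prep Conj Conj.
Checking: rule 1 holds; rule 2 holds; rule 3 holds.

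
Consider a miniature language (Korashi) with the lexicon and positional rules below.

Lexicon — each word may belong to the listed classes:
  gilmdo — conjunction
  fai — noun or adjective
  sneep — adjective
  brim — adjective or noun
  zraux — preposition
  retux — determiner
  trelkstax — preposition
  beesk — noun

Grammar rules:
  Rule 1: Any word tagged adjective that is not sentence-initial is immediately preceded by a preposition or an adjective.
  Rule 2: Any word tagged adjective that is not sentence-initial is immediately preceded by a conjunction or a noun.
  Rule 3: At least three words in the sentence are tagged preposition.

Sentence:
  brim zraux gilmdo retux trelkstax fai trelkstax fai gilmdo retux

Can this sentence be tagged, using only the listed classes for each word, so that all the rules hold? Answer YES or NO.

YES

Candidates per position — 1:brim {adjective,noun}; 2:zraux {preposition}; 3:gilmdo {conjunction}; 4:retux {determiner}; 5:trelkstax {preposition}; 6:fai {noun,adjective}; 7:trelkstax {preposition}; 8:fai {noun,adjective}; 9:gilmdo {conjunction}; 10:retux {determiner}.
One satisfying assignment: noun preposition conjunction determiner preposition noun preposition noun conjunction determiner.
Verifying each rule — rule 1 ✓; rule 2 ✓; rule 3 ✓.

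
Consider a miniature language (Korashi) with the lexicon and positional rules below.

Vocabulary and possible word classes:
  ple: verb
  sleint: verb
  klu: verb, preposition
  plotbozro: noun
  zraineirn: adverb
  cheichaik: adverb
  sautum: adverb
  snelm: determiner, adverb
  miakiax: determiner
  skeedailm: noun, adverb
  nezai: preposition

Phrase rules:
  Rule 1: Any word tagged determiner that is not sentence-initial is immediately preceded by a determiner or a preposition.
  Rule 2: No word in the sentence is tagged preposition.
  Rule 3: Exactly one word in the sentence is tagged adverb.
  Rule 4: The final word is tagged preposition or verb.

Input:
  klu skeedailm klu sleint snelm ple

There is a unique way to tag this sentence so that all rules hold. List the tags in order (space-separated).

verb noun verb verb adverb verb

Candidates per position — 1:klu {verb,preposition}; 2:skeedailm {noun,adverb}; 3:klu {verb,preposition}; 4:sleint {verb}; 5:snelm {determiner,adverb}; 6:ple {verb}.
Word 1 cannot be preposition — rule 2 would then fail for every completion. It is verb.
Word 3 cannot be preposition — rule 2 would then fail for every completion. It is verb.
Word 5 cannot be determiner — rule 1 would then fail for every completion. It is adverb.
Word 2 cannot be adverb — rule 3 would then fail for every completion. It is noun.
The unique satisfying tagging is: verb noun verb verb adverb verb.
Check: rule 1 ok; rule 2 ok; rule 3 ok; rule 4 ok.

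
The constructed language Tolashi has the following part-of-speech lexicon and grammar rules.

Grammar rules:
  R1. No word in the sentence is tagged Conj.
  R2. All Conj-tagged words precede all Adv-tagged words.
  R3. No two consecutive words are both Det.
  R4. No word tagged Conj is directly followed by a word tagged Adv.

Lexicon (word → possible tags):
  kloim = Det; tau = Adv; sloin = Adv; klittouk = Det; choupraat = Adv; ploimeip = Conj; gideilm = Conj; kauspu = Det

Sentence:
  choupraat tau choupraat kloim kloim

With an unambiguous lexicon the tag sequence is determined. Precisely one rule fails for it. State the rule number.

3

Fixed tagging: Adv Adv Adv Det Det.
Rule check: R1 holds, R2 holds, R3 violated, R4 holds.
Only rule 3 fails.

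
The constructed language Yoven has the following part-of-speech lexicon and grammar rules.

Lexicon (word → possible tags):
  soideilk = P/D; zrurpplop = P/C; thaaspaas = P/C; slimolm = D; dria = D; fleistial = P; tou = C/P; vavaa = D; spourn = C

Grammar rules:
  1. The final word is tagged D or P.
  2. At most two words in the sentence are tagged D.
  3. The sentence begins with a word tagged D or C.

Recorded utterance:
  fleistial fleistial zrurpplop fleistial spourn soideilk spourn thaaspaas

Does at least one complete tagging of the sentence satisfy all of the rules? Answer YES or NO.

NO

Candidates per position — 1:fleistial {P}; 2:fleistial {P}; 3:zrurpplop {P,C}; 4:fleistial {P}; 5:spourn {C}; 6:soideilk {P,D}; 7:spourn {C}; 8:thaaspaas {P,C}.
Rule 3 cannot be satisfied by any choice of tags from the lexicon.
So there is no consistent tagging.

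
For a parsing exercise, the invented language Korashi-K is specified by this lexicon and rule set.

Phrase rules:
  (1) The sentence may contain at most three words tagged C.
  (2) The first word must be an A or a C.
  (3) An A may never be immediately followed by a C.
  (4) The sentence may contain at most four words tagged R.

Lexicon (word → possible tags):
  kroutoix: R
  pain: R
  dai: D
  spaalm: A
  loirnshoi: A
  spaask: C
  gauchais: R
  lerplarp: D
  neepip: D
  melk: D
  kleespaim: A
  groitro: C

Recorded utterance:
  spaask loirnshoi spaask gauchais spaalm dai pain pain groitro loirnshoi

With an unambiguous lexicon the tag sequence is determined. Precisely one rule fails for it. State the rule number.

3

Fixed tagging: C A C R A D R R C A.
Rule check: R1 pass, R2 pass, R3 fail, R4 pass.
Only rule 3 fails.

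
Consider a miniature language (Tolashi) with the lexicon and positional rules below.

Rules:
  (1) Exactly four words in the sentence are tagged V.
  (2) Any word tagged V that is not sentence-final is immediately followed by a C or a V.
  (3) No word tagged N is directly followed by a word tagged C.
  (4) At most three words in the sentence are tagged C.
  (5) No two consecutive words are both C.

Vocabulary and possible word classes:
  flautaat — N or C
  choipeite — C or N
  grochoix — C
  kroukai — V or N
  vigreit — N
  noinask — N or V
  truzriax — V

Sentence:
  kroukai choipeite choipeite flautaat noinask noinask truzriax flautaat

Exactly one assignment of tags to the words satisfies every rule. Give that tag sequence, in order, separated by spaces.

Candidates per position — 1:kroukai {V,N}; 2:choipeite {C,N}; 3:choipeite {C,N}; 4:flautaat {N,C}; 5:noinask {N,V}; 6:noinask {N,V}; 7:truzriax {V}; 8:flautaat {N,C}.
Word 1 cannot be N — rule 1 would then fail for every completion. It is V.
Word 2 cannot be N — rule 2 would then fail for every completion. It is C.
Word 3 cannot be C — rule 5 would then fail for every completion. It is N.
Word 4 cannot be C — rule 3 would then fail for every completion. It is N.
Word 5 cannot be N — rule 1 would then fail for every completion. It is V.
Word 6 cannot be N — rule 1 would then fail for every completion. It is V.
Word 8 cannot be N — rule 2 would then fail for every completion. It is C.
The unique satisfying tagging is: V C N N V V V C.
Rule-by-rule: rule 1 holds; rule 2 holds; rule 3 holds; rule 4 holds; rule 5 holds.

V C N N V V V C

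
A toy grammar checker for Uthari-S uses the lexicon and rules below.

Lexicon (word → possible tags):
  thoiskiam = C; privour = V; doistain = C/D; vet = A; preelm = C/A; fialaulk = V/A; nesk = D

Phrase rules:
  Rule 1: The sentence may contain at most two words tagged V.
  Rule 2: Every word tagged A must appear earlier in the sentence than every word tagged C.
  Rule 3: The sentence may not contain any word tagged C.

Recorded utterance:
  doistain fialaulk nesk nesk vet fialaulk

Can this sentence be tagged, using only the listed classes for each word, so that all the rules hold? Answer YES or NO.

Candidates per position — 1:doistain {C,D}; 2:fialaulk {V,A}; 3:nesk {D}; 4:nesk {D}; 5:vet {A}; 6:fialaulk {V,A}.
One satisfying assignment: D A D D A A.
Checking: rule 1 satisfied; rule 2 satisfied; rule 3 satisfied.

YES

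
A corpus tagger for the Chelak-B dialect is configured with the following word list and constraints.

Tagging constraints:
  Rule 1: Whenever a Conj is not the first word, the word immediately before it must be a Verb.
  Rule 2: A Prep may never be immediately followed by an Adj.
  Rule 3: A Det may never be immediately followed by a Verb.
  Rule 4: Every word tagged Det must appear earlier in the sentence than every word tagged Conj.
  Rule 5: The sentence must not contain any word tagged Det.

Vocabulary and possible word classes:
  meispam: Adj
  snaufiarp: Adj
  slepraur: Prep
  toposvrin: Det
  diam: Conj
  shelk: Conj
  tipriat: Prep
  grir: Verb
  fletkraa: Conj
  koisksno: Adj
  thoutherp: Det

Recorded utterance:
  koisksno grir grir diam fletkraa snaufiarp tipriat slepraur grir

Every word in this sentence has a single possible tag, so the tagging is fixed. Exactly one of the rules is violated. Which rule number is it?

1

Fixed tagging: Adj Verb Verb Conj Conj Adj Prep Prep Verb.
Rule check: R1 violated, R2 holds, R3 holds, R4 holds, R5 holds.
Only rule 1 fails.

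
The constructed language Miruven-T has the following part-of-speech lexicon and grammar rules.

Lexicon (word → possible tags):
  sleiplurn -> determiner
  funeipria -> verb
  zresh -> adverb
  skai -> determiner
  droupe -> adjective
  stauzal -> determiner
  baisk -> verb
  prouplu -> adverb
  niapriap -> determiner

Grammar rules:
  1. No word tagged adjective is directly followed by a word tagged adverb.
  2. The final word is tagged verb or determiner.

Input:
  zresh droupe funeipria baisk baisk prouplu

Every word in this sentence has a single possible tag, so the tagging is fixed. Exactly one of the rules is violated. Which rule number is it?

2

Fixed tagging: adverb adjective verb verb verb adverb.
Applying the rules: R1 ok, R2 fails.
Only rule 2 fails.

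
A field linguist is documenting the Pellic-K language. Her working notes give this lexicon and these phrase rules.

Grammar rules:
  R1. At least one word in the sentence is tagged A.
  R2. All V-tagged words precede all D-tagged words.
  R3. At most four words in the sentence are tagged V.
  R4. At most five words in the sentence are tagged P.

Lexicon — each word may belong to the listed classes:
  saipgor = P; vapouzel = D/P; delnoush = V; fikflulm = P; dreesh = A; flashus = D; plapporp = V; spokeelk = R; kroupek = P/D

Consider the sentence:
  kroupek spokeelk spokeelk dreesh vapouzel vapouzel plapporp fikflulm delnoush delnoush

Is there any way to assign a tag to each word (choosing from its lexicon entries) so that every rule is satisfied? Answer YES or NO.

Candidates per position — 1:kroupek {P,D}; 2:spokeelk {R}; 3:spokeelk {R}; 4:dreesh {A}; 5:vapouzel {D,P}; 6:vapouzel {D,P}; 7:plapporp {V}; 8:fikflulm {P}; 9:delnoush {V}; 10:delnoush {V}.
One satisfying assignment: P R R A P P V P V V.
Verifying each rule — rule 1 ok; rule 2 ok; rule 3 ok; rule 4 ok.

YES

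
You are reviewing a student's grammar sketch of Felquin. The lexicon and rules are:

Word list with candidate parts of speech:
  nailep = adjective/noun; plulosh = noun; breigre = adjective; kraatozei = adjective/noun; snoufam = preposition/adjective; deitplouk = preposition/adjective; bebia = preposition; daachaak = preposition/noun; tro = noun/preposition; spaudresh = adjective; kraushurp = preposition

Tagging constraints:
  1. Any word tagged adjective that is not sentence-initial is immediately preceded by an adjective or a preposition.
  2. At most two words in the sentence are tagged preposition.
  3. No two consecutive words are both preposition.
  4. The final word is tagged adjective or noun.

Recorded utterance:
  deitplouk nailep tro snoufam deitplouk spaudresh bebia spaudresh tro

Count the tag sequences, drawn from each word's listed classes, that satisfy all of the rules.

4

Candidates per position — 1:deitplouk {preposition,adjective}; 2:nailep {adjective,noun}; 3:tro {noun,preposition}; 4:snoufam {preposition,adjective}; 5:deitplouk {preposition,adjective}; 6:spaudresh {adjective}; 7:bebia {preposition}; 8:spaudresh {adjective}; 9:tro {noun,preposition}.
There are 64 candidate sequences in total.
The sequences that satisfy every rule: adjective adjective noun preposition adjective adjective preposition adjective noun; adjective adjective preposition adjective adjective adjective preposition adjective noun; adjective noun noun preposition adjective adjective preposition adjective noun; adjective noun preposition adjective adjective adjective preposition adjective noun.
Count = 4.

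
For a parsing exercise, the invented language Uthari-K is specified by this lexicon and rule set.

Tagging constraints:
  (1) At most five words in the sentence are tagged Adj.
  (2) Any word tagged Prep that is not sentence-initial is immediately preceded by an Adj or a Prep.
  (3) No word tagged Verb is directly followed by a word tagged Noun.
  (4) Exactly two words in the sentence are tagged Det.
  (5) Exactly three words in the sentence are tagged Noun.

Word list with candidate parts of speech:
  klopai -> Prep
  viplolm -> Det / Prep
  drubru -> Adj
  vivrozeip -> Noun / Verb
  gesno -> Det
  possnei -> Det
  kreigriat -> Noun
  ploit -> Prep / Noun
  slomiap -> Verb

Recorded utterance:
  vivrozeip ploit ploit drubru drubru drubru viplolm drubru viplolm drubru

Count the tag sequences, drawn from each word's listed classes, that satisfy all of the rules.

Candidates per position — 1:vivrozeip {Noun,Verb}; 2:ploit {Prep,Noun}; 3:ploit {Prep,Noun}; 4:drubru {Adj}; 5:drubru {Adj}; 6:drubru {Adj}; 7:viplolm {Det,Prep}; 8:drubru {Adj}; 9:viplolm {Det,Prep}; 10:drubru {Adj}.
There are 32 candidate sequences in total.
The sequences that satisfy every rule: Noun Noun Noun Adj Adj Adj Det Adj Det Adj.
Count = 1.

1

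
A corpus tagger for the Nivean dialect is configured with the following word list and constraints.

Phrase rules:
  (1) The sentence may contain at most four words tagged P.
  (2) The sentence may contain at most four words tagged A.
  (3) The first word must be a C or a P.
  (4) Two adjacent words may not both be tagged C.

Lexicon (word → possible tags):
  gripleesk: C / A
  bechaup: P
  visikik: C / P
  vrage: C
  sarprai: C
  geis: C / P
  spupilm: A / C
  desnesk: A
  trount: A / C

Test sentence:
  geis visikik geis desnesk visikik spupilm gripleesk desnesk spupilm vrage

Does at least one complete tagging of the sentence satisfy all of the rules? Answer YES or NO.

Candidates per position — 1:geis {C,P}; 2:visikik {C,P}; 3:geis {C,P}; 4:desnesk {A}; 5:visikik {C,P}; 6:spupilm {A,C}; 7:gripleesk {C,A}; 8:desnesk {A}; 9:spupilm {A,C}; 10:vrage {C}.
One satisfying assignment: P P C A P C A A A C.
Checking: rule 1 ✓; rule 2 ✓; rule 3 ✓; rule 4 ✓.

YES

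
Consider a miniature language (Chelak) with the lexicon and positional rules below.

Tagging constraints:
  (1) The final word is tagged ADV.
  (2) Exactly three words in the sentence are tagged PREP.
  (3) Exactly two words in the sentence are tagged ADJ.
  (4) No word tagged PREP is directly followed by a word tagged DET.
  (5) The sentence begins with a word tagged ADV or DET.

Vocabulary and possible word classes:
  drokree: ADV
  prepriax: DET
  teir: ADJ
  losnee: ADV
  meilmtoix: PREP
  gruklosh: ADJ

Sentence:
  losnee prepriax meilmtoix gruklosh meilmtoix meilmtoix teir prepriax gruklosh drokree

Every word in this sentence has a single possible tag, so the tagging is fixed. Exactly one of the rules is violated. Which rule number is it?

3

Fixed tagging: ADV DET PREP ADJ PREP PREP ADJ DET ADJ ADV.
Applying the rules: R1 holds, R2 holds, R3 violated, R4 holds, R5 holds.
Only rule 3 fails.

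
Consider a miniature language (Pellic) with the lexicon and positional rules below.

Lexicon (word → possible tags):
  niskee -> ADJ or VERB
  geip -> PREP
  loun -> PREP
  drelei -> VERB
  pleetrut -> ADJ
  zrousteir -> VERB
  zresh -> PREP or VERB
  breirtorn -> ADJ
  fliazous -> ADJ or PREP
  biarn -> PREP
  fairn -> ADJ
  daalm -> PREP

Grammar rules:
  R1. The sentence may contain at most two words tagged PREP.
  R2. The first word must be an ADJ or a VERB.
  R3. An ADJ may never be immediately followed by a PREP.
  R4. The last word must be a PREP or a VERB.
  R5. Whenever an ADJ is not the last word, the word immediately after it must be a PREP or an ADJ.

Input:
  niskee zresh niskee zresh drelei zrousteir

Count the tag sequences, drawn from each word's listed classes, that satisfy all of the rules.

4

Candidates per position — 1:niskee {ADJ,VERB}; 2:zresh {PREP,VERB}; 3:niskee {ADJ,VERB}; 4:zresh {PREP,VERB}; 5:drelei {VERB}; 6:zrousteir {VERB}.
There are 16 candidate sequences in total.
The sequences that satisfy every rule: VERB PREP VERB PREP VERB VERB; VERB PREP VERB VERB VERB VERB; VERB VERB VERB PREP VERB VERB; VERB VERB VERB VERB VERB VERB.
Count = 4.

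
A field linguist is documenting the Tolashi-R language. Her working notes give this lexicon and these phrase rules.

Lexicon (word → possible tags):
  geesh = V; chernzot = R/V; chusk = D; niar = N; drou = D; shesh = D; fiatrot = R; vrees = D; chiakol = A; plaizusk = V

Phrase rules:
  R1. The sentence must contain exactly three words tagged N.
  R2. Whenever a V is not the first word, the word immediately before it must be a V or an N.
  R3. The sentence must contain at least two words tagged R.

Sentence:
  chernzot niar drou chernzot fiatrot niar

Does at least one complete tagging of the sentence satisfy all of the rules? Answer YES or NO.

NO

Candidates per position — 1:chernzot {R,V}; 2:niar {N}; 3:drou {D}; 4:chernzot {R,V}; 5:fiatrot {R}; 6:niar {N}.
Rule 1 cannot be satisfied by any choice of tags from the lexicon.
So there is no consistent tagging.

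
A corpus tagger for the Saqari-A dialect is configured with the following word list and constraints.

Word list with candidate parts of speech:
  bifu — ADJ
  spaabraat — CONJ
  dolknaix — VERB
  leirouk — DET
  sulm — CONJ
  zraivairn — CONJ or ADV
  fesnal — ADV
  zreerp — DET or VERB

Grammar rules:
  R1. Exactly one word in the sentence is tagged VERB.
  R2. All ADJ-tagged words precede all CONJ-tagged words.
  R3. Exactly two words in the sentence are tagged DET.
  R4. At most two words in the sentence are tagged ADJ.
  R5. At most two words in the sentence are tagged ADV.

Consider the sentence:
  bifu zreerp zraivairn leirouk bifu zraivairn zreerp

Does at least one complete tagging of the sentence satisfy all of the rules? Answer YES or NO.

Candidates per position — 1:bifu {ADJ}; 2:zreerp {DET,VERB}; 3:zraivairn {CONJ,ADV}; 4:leirouk {DET}; 5:bifu {ADJ}; 6:zraivairn {CONJ,ADV}; 7:zreerp {DET,VERB}.
One satisfying assignment: ADJ VERB ADV DET ADJ ADV DET.
Verifying each rule — rule 1 satisfied; rule 2 satisfied; rule 3 satisfied; rule 4 satisfied; rule 5 satisfied.

YES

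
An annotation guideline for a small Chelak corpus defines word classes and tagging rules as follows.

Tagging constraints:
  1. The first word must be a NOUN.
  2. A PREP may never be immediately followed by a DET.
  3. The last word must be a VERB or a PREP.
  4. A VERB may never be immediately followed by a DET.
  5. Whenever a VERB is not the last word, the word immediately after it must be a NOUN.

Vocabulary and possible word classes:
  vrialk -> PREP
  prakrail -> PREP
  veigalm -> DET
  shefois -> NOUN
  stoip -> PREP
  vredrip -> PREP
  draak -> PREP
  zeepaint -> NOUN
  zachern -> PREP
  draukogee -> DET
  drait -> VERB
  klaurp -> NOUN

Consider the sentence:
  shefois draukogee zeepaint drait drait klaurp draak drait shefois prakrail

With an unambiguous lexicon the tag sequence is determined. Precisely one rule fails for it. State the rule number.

5

Fixed tagging: NOUN DET NOUN VERB VERB NOUN PREP VERB NOUN PREP.
Applying the rules: R1 ok, R2 ok, R3 ok, R4 ok, R5 fails.
Only rule 5 fails.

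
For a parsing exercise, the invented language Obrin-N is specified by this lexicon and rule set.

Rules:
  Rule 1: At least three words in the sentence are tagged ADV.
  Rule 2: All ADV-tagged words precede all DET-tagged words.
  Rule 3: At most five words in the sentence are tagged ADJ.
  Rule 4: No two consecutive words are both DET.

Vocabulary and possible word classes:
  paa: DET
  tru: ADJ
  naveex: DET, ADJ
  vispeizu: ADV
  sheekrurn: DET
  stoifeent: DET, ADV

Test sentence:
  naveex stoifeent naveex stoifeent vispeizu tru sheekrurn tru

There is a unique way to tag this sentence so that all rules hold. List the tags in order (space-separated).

ADJ ADV ADJ ADV ADV ADJ DET ADJ

Candidates per position — 1:naveex {DET,ADJ}; 2:stoifeent {DET,ADV}; 3:naveex {DET,ADJ}; 4:stoifeent {DET,ADV}; 5:vispeizu {ADV}; 6:tru {ADJ}; 7:sheekrurn {DET}; 8:tru {ADJ}.
Position 1: DET is ruled out by rule 2; that leaves ADJ.
Position 2: DET is ruled out by rule 1; that leaves ADV.
Position 3: DET is ruled out by rule 2; that leaves ADJ.
Position 4: DET is ruled out by rule 1; that leaves ADV.
The only consistent sequence is: ADJ ADV ADJ ADV ADV ADJ DET ADJ.
Verifying each rule — rule 1 ✓; rule 2 ✓; rule 3 ✓; rule 4 ✓.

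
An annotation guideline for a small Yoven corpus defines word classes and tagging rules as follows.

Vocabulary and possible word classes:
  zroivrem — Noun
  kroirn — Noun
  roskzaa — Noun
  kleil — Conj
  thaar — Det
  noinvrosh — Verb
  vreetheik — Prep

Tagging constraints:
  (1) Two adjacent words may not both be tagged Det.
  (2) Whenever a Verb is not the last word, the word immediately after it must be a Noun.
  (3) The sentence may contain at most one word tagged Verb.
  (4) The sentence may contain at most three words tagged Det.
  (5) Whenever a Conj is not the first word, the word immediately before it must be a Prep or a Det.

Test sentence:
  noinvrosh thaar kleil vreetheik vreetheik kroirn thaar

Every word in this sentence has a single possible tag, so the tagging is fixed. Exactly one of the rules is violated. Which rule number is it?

Fixed tagging: Verb Det Conj Prep Prep Noun Det.
Checking each rule: R1 holds, R2 violated, R3 holds, R4 holds, R5 holds.
Only rule 2 fails.

2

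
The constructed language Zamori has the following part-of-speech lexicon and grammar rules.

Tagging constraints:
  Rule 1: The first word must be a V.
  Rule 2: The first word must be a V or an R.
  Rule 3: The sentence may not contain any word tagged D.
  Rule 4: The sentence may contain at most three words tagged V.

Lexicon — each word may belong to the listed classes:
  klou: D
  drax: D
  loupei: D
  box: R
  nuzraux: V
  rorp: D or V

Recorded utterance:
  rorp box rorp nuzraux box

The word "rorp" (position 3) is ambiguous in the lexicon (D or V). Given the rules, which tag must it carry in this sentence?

V

Candidates per position — 1:rorp {D,V}; 2:box {R}; 3:rorp {D,V}; 4:nuzraux {V}; 5:box {R}.
At position 1, choosing D makes rule 1 impossible to satisfy; hence V.
At position 3, choosing D makes rule 3 impossible to satisfy; hence V.
So the tagging must be: V R V V R.
Check: rule 1 ok; rule 2 ok; rule 3 ok; rule 4 ok.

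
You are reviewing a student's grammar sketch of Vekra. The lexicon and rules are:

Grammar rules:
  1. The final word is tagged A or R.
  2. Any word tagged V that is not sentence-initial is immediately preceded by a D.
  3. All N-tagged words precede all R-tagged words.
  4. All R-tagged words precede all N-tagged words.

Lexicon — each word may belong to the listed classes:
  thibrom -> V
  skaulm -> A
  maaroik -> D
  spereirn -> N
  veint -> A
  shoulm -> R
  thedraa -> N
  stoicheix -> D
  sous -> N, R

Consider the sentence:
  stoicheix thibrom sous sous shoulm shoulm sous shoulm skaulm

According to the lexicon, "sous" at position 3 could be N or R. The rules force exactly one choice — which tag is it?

Candidates per position — 1:stoicheix {D}; 2:thibrom {V}; 3:sous {N,R}; 4:sous {N,R}; 5:shoulm {R}; 6:shoulm {R}; 7:sous {N,R}; 8:shoulm {R}; 9:skaulm {A}.
Word 3 cannot be N — rule 4 would then fail for every completion. It is R.
Word 4 cannot be N — rule 3 would then fail for every completion. It is R.
Word 7 cannot be N — rule 3 would then fail for every completion. It is R.
The unique satisfying tagging is: D V R R R R R R A.
Rule-by-rule: rule 1 ok; rule 2 ok; rule 3 ok; rule 4 ok.

R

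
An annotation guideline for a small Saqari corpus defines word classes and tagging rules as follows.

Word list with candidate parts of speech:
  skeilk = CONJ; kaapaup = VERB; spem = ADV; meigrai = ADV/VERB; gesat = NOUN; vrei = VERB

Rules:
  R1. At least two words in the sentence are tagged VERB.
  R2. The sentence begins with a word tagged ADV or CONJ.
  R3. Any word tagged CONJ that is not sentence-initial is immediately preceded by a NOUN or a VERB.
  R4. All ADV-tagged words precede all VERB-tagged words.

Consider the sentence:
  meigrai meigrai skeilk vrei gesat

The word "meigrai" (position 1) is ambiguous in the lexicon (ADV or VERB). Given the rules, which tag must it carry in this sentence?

Candidates per position — 1:meigrai {ADV,VERB}; 2:meigrai {ADV,VERB}; 3:skeilk {CONJ}; 4:vrei {VERB}; 5:gesat {NOUN}.
Position 1: VERB is ruled out by rule 2; that leaves ADV.
Position 2: ADV is ruled out by rule 1; that leaves VERB.
That leaves exactly one tagging: ADV VERB CONJ VERB NOUN.
Verifying each rule — rule 1 satisfied; rule 2 satisfied; rule 3 satisfied; rule 4 satisfied.

ADV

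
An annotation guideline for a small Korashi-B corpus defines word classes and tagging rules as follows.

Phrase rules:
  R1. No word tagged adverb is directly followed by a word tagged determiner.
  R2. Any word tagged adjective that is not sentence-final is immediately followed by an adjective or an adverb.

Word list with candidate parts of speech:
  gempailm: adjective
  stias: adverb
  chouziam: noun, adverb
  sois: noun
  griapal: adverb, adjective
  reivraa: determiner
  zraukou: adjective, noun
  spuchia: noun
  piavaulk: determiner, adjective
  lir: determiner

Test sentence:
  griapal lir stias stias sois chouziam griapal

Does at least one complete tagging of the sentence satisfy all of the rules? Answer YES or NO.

Candidates per position — 1:griapal {adverb,adjective}; 2:lir {determiner}; 3:stias {adverb}; 4:stias {adverb}; 5:sois {noun}; 6:chouziam {noun,adverb}; 7:griapal {adverb,adjective}.
Every candidate sequence violates at least one rule; no consistent tagging exists.

NO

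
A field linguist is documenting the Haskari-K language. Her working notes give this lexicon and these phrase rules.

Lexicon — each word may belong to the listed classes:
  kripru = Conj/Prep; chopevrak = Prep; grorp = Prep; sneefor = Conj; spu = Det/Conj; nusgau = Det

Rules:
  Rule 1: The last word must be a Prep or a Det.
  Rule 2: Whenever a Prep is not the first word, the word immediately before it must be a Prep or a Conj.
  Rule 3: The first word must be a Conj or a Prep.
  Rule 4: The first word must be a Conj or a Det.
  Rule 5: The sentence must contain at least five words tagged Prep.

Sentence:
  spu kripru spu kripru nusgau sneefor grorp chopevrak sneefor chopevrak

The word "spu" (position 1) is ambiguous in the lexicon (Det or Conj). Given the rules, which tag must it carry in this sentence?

Candidates per position — 1:spu {Det,Conj}; 2:kripru {Conj,Prep}; 3:spu {Det,Conj}; 4:kripru {Conj,Prep}; 5:nusgau {Det}; 6:sneefor {Conj}; 7:grorp {Prep}; 8:chopevrak {Prep}; 9:sneefor {Conj}; 10:chopevrak {Prep}.
Word 1 cannot be Det — rule 3 would then fail for every completion. It is Conj.
Word 2 cannot be Conj — rule 5 would then fail for every completion. It is Prep.
Word 4 cannot be Conj — rule 5 would then fail for every completion. It is Prep.
Word 3 cannot be Det — rule 2 would then fail for every completion. It is Conj.
The unique satisfying tagging is: Conj Prep Conj Prep Det Conj Prep Prep Conj Prep.
Check: rule 1 ok; rule 2 ok; rule 3 ok; rule 4 ok; rule 5 ok.

Conj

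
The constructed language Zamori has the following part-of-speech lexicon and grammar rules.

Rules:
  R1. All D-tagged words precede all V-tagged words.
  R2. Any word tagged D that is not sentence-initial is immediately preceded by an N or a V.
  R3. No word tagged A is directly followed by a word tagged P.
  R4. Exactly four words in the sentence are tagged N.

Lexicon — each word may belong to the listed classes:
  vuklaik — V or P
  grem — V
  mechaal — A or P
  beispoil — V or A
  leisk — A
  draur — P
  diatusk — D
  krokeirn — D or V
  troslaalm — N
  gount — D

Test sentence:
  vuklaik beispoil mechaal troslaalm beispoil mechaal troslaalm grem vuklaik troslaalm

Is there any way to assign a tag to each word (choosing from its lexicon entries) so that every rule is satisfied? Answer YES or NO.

Candidates per position — 1:vuklaik {V,P}; 2:beispoil {V,A}; 3:mechaal {A,P}; 4:troslaalm {N}; 5:beispoil {V,A}; 6:mechaal {A,P}; 7:troslaalm {N}; 8:grem {V}; 9:vuklaik {V,P}; 10:troslaalm {N}.
Rule 4 cannot be satisfied by any choice of tags from the lexicon.
So there is no consistent tagging.

NO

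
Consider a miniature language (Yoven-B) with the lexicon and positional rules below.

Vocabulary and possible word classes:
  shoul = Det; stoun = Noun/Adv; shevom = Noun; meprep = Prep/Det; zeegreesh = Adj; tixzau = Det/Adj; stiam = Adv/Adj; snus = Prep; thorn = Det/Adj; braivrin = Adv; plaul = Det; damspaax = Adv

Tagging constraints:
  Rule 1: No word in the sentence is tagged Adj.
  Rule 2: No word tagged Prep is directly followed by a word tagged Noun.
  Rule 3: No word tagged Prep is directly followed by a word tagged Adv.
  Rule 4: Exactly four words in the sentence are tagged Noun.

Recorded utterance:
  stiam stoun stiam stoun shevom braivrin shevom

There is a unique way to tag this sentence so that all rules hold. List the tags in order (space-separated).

Adv Noun Adv Noun Noun Adv Noun

Candidates per position — 1:stiam {Adv,Adj}; 2:stoun {Noun,Adv}; 3:stiam {Adv,Adj}; 4:stoun {Noun,Adv}; 5:shevom {Noun}; 6:braivrin {Adv}; 7:shevom {Noun}.
If word 1 were Adj, no tagging could satisfy rule 1; so word 1 is Adv.
If word 2 were Adv, no tagging could satisfy rule 4; so word 2 is Noun.
If word 3 were Adj, no tagging could satisfy rule 1; so word 3 is Adv.
If word 4 were Adv, no tagging could satisfy rule 4; so word 4 is Noun.
The unique satisfying tagging is: Adv Noun Adv Noun Noun Adv Noun.
Check: rule 1 ✓; rule 2 ✓; rule 3 ✓; rule 4 ✓.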